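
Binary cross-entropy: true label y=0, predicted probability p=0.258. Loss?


BCE = -[y·ln(p) + (1-y)·ln(1-p)]
= -0 - 1·ln(1-0.258)
= -ln(0.742) = 0.2984

0.2984


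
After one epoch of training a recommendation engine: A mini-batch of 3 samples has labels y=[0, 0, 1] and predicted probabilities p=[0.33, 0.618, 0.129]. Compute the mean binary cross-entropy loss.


L[0] = -ln(1-0.33) = -ln(0.67) = 0.4005
L[1] = -ln(1-0.618) = -ln(0.382) = 0.9623
L[2] = -ln(0.129) = 2.0479
mean = (0.4005 + 0.9623 + 2.0479)/3 = 1.1369

1.1369


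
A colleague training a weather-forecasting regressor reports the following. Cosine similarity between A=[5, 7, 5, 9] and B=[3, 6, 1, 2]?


A·B = 5·3 + 7·6 + 5·1 + 9·2 = 80
‖A‖ = √180 = 13.4164, ‖B‖ = √50 = 7.0711
cos = 80/(√180·√50) = 80/√9000 = 0.8433

0.8433


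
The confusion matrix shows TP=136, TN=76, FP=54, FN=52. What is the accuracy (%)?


Accuracy = (TP+TN)/(TP+TN+FP+FN)
= (136+76)/(318)
= 212/318 = 66.67%

66.67%


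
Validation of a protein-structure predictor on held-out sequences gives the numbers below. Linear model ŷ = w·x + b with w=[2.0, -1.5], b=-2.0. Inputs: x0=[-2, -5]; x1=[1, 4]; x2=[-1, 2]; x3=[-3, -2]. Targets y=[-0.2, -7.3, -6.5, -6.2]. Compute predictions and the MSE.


ŷ0 = (2.0)·(-2) + (-1.5)·(-5) - 2.0 = 1.5
ŷ1 = (2.0)·(1) + (-1.5)·(4) - 2.0 = -6.0
ŷ2 = (2.0)·(-1) + (-1.5)·(2) - 2.0 = -7.0
ŷ3 = (2.0)·(-3) + (-1.5)·(-2) - 2.0 = -5.0
errors² = [2.89, 1.69, 0.25, 1.44]
MSE = 6.2700/4 = 1.5675

1.5675


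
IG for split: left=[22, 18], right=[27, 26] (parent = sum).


Parent = [49, 44], H_parent = 0.9979
H_left = 0.9928 (n=40), H_right = 0.9997 (n=53)
H_children = (40/93)·0.9928 + (53/93)·0.9997 = 0.9967
IG = 0.9979 - 0.9967 = 0.0012

0.0012


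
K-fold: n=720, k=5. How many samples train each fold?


Fold size = 720/5 = 144
Training per fold = 720 - 144 = 576

576


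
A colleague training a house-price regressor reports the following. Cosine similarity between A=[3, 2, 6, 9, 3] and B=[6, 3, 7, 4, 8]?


A·B = 3·6 + 2·3 + 6·7 + 9·4 + 3·8 = 126
‖A‖ = √139 = 11.7898, ‖B‖ = √174 = 13.1909
cos = 126/(√139·√174) = 126/√24186 = 0.8102

0.8102


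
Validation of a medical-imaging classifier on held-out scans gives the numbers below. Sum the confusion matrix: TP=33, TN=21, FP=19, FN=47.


Total = TP + TN + FP + FN
= 33 + 21 + 19 + 47
= 120
(Predicted positive: 52, predicted negative: 68)

120


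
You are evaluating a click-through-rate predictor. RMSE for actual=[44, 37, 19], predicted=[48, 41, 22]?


MSE = 41/3 = 13.6667
RMSE = √(41/3) = 3.6968

3.6968


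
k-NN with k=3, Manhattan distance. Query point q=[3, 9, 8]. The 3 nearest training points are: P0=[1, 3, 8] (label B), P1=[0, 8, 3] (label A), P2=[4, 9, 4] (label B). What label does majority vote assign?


d(q,P0) = 8  (label B)
d(q,P1) = 9  (label A)
d(q,P2) = 5  (label B)
Votes: A=1, B=2
Majority → B

B


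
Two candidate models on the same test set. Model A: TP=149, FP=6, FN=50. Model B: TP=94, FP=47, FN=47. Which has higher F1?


Model A: P=149/155=0.9613, R=149/199=0.7487, F1=2PR/(P+R)=2TP/(2TP+FP+FN)=298/354=0.8418
Model B: P=94/141=0.6667, R=94/141=0.6667, F1=2PR/(P+R)=2TP/(2TP+FP+FN)=188/282=0.6667
0.8418 > 0.6667 → Model A

Model A


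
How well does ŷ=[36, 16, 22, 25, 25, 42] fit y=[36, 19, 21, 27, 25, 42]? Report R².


ȳ = 28.3333
SS_res = Σ(y-ŷ)² = 14
SS_tot = Σ(y-ȳ)² = 399.33
R² = 1 - SS_res/SS_tot = 1 - 0.0351 = 0.9649

0.9649


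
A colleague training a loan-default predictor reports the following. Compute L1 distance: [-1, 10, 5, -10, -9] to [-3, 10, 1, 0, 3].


d = |-1+ 3| + |10-10| + |5-1| + |-10-0| + |-9-3|
  = 2 + 0 + 4 + 10 + 12
  = 28

28


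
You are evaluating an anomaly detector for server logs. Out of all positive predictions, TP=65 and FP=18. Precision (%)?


Precision = TP/(TP+FP)
= 65/(65+18)
= 65/83 = 78.31%

78.31%


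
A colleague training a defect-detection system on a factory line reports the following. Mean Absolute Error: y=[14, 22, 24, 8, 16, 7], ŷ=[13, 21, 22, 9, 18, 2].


Absolute errors: |14-13|=1, |22-21|=1, |24-22|=2, |8-9|=1, |16-18|=2, |7-2|=5
Sum = 12
MAE = 12/6 = 2

2


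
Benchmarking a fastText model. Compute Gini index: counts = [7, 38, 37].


Probabilities: [7/82, 38/82, 37/82] ≈ [0.0854, 0.4634, 0.4512]
Σpᵢ² = (49 + 1444 + 1369)/82² = 2862/6724
Gini = 1 - Σpᵢ² = 1 - 2862/6724 = 0.5744

0.5744


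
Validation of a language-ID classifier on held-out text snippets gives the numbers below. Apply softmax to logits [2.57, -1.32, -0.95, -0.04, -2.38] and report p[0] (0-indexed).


Exponentials: e^2.57=13.0658, e^-1.32=0.2671, e^-0.95=0.3867, e^-0.04=0.9608, e^-2.38=0.0926
Sum = 14.773
Softmax = [0.8844, 0.0181, 0.0262, 0.065, 0.0063]
p[0] = 13.0658/14.773 = 0.8844

0.8844


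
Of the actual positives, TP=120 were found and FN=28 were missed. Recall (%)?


Recall = TP/(TP+FN)
= 120/(120+28)
= 120/148 = 81.08%

81.08%


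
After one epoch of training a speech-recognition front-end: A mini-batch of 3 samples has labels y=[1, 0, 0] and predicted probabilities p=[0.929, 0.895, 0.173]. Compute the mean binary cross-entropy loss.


L[0] = -ln(0.929) = 0.0736
L[1] = -ln(1-0.895) = -ln(0.105) = 2.2538
L[2] = -ln(1-0.173) = -ln(0.827) = 0.19
mean = (0.0736 + 2.2538 + 0.19)/3 = 0.8391

0.8391


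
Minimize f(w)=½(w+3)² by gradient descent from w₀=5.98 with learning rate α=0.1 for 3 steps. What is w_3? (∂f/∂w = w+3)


step 1: grad = 5.98+3 = 8.98; w = 5.98 - 0.1·(8.98) = 5.082
step 2: grad = 5.082+3 = 8.082; w = 5.082 - 0.1·(8.082) = 4.2738
step 3: grad = 4.2738+3 = 7.2738; w = 4.2738 - 0.1·(7.2738) = 3.54642

3.54642


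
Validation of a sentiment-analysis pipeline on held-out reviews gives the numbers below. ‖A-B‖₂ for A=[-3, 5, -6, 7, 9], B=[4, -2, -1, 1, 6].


d = √((-3-4)² + (5+ 2)² + (-6+ 1)² + (7-1)² + (9-6)²)
  = √(49 + 49 + 25 + 36 + 9)
  = √168 = 12.9615

12.9615


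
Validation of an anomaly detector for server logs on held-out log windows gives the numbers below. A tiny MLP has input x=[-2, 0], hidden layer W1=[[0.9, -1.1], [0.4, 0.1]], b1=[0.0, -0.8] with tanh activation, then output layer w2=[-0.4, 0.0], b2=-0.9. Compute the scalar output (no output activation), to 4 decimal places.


z1[0] = (0.9)·(-2) + (-1.1)·(0) + 0.0 = -1.8
z1[1] = (0.4)·(-2) + (0.1)·(0) - 0.8 = -1.6
h = tanh(z1) = [-0.9468, -0.9217]
output = (-0.4)·(-0.9468) + (0.0)·(-0.9217) - 0.9 = -0.5213

-0.5213


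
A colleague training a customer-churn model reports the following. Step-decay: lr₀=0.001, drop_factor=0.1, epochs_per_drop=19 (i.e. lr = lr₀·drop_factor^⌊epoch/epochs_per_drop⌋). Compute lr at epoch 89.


n_drops = ⌊89/19⌋ = 4
lr = 0.001·0.1^4 = 0.001·0.0001 = 0.0000001

0.0000001


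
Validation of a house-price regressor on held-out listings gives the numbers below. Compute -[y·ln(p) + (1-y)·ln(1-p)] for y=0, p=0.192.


BCE = -[y·ln(p) + (1-y)·ln(1-p)]
= -0 - 1·ln(1-0.192)
= -ln(0.808) = 0.2132

0.2132


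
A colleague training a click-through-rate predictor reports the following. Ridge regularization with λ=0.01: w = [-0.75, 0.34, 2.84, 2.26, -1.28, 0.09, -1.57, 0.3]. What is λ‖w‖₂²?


‖w‖₂² = (-0.75)² + (0.34)² + (2.84)² + (2.26)² + (-1.28)² + (0.09)² + (-1.57)² + (0.3)²
     = 0.5625 + 0.1156 + 8.0656 + 5.1076 + 1.6384 + 0.0081 + 2.4649 + 0.09
     = 18.0527
λ·‖w‖₂² = 0.01·18.0527 = 0.180527

0.180527


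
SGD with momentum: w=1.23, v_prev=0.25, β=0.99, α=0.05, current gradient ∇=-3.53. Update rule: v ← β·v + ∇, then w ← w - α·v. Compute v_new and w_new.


v_new = 0.99·0.25 - 3.53 = 0.2475 - 3.53 = -3.2825
w_new = 1.23 - 0.05·-3.2825 = 1.23 + 0.164125 = 1.394125

v_new=-3.2825, w_new=1.394125


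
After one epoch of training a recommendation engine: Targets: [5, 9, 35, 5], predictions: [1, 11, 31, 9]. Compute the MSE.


Squared errors: (5-1)²=16, (9-11)²=4, (35-31)²=16, (5-9)²=16
Sum = 52
MSE = 52/4 = 13

13


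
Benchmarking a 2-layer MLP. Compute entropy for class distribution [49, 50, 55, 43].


Probabilities: [49/197, 50/197, 55/197, 43/197] ≈ [0.2487, 0.2538, 0.2792, 0.2183]
H = -((49/197)·log₂(49/197) + (50/197)·log₂(50/197) + (55/197)·log₂(55/197) + (43/197)·log₂(43/197))
  = 1.9946 bits

1.9946 bits


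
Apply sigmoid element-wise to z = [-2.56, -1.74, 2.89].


σ(-2.56) = 1/(1+e^2.56) = 0.0718
σ(-1.74) = 1/(1+e^1.74) = 0.1493
σ(2.89) = 1/(1+e^-2.89) = 0.9473
result = [0.0718, 0.1493, 0.9473]

[0.0718, 0.1493, 0.9473]


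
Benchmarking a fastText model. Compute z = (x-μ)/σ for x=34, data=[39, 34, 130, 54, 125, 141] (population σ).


μ = 87.1667, σ = 45.4805
z = (34 - 87.1667)/45.4805 = -1.169

-1.169


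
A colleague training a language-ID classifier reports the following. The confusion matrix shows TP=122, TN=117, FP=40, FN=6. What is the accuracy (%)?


Accuracy = (TP+TN)/(TP+TN+FP+FN)
= (122+117)/(285)
= 239/285 = 83.86%

83.86%


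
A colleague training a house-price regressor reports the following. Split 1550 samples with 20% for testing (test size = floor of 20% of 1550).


Test = ⌊1550·20/100⌋ = 310
Train = 1550 - 310 = 1240

Train: 1240, Test: 310


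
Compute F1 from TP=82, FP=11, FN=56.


Precision = 82/93 = 0.8817
Recall = 82/138 = 0.5942
F1 = 2·P·R/(P+R) = 2·TP/(2·TP+FP+FN) = 164/(164+11+56) = 164/231 = 0.71

0.71


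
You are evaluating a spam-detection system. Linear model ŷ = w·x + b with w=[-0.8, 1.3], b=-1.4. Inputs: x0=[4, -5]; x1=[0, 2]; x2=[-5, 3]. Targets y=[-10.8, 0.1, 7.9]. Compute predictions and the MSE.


ŷ0 = (-0.8)·(4) + (1.3)·(-5) - 1.4 = -11.1
ŷ1 = (-0.8)·(0) + (1.3)·(2) - 1.4 = 1.2
ŷ2 = (-0.8)·(-5) + (1.3)·(3) - 1.4 = 6.5
errors² = [0.09, 1.21, 1.96]
MSE = 3.2600/3 = 1.0867

1.0867


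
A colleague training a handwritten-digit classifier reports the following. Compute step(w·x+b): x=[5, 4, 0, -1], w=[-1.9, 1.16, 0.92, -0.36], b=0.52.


z = (5)·(-1.9) + (4)·(1.16) + (0)·(0.92) + (-1)·(-0.36) + 0.52
  = -3.98
step(z) = 0 (z<0)

0


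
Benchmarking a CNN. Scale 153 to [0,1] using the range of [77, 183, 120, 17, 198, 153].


min=17, max=198
(153-17)/(198-17) = 136/181 = 0.7514

0.7514


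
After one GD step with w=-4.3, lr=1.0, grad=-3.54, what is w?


w_new = w - α·∇
= -4.3 - 1.0·-3.54
= -4.3 + 3.54
= -0.76

-0.76


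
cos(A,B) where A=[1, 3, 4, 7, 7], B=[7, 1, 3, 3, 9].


A·B = 1·7 + 3·1 + 4·3 + 7·3 + 7·9 = 106
‖A‖ = √124 = 11.1355, ‖B‖ = √149 = 12.2066
cos = 106/(√124·√149) = 106/√18476 = 0.7798

0.7798


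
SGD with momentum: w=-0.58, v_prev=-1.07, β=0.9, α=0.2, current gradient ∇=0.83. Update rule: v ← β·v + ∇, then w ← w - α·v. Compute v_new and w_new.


v_new = 0.9·-1.07 + 0.83 = -0.963 + 0.83 = -0.133
w_new = -0.58 - 0.2·-0.133 = -0.58 + 0.0266 = -0.5534

v_new=-0.133, w_new=-0.5534


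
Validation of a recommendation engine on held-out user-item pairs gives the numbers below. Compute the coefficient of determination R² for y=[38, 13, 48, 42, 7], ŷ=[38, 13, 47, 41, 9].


ȳ = 29.6
SS_res = Σ(y-ŷ)² = 6
SS_tot = Σ(y-ȳ)² = 1349.2
R² = 1 - SS_res/SS_tot = 1 - 0.0044 = 0.9956

0.9956


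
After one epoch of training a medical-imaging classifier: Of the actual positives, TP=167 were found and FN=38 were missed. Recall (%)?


Recall = TP/(TP+FN)
= 167/(167+38)
= 167/205 = 81.46%

81.46%


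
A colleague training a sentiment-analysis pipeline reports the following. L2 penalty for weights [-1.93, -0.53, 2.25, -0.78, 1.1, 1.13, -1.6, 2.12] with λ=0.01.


‖w‖₂² = (-1.93)² + (-0.53)² + (2.25)² + (-0.78)² + (1.1)² + (1.13)² + (-1.6)² + (2.12)²
     = 3.7249 + 0.2809 + 5.0625 + 0.6084 + 1.21 + 1.2769 + 2.56 + 4.4944
     = 19.218
λ·‖w‖₂² = 0.01·19.218 = 0.19218

0.19218


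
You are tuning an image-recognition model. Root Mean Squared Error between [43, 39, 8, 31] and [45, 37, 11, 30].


MSE = 18/4 = 4.5
RMSE = √(18/4) = 2.1213

2.1213


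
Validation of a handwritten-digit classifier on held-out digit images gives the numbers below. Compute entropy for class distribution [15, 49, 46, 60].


Probabilities: [15/170, 49/170, 46/170, 60/170] ≈ [0.0882, 0.2882, 0.2706, 0.3529]
H = -((15/170)·log₂(15/170) + (49/170)·log₂(49/170) + (46/170)·log₂(46/170) + (60/170)·log₂(60/170))
  = 1.8669 bits

1.8669 bits


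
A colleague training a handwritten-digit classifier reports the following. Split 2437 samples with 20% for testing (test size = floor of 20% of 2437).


Test = ⌊2437·20/100⌋ = 487
Train = 2437 - 487 = 1950

Train: 1950, Test: 487


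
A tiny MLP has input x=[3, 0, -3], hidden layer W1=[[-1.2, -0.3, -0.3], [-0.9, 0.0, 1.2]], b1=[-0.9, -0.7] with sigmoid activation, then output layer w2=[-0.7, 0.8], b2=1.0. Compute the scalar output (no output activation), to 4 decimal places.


z1[0] = (-1.2)·(3) + (-0.3)·(0) + (-0.3)·(-3) - 0.9 = -3.6
z1[1] = (-0.9)·(3) + (0.0)·(0) + (1.2)·(-3) - 0.7 = -7.0
h = sigmoid(z1) = [0.0266, 0.0009]
output = (-0.7)·(0.0266) + (0.8)·(0.0009) + 1.0 = 0.9821

0.9821


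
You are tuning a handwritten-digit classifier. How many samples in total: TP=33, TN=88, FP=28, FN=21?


Total = TP + TN + FP + FN
= 33 + 88 + 28 + 21
= 170
(Predicted positive: 61, predicted negative: 109)

170


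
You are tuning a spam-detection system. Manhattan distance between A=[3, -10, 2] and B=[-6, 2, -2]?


d = |3+ 6| + |-10-2| + |2+ 2|
  = 9 + 12 + 4
  = 25

25


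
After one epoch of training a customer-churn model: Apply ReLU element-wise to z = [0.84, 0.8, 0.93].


ReLU(0.84) = max(0, 0.84) = 0.84
ReLU(0.8) = max(0, 0.8) = 0.8
ReLU(0.93) = max(0, 0.93) = 0.93
result = [0.84, 0.8, 0.93]

[0.84, 0.8, 0.93]


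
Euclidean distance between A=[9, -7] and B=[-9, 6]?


d = √((9+ 9)² + (-7-6)²)
  = √(324 + 169)
  = √493 = 22.2036

22.2036


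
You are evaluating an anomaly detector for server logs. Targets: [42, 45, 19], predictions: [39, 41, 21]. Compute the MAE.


Absolute errors: |42-39|=3, |45-41|=4, |19-21|=2
Sum = 9
MAE = 9/3 = 3

3


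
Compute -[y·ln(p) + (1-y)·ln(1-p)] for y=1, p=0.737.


BCE = -[y·ln(p) + (1-y)·ln(1-p)]
= -1·ln(0.737) - 0
= -ln(0.737) = 0.3052

0.3052


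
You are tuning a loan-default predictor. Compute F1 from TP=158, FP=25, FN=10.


Precision = 158/183 = 0.8634
Recall = 158/168 = 0.9405
F1 = 2·P·R/(P+R) = 2·TP/(2·TP+FP+FN) = 316/(316+25+10) = 316/351 = 0.9003

0.9003


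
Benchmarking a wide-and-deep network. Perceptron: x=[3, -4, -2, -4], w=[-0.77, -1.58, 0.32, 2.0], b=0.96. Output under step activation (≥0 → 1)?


z = (3)·(-0.77) + (-4)·(-1.58) + (-2)·(0.32) + (-4)·(2.0) + 0.96
  = -3.67
step(z) = 0 (z<0)

0


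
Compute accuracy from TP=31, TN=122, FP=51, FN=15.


Accuracy = (TP+TN)/(TP+TN+FP+FN)
= (31+122)/(219)
= 153/219 = 69.86%

69.86%


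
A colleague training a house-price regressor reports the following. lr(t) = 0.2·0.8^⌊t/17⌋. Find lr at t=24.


n_drops = ⌊24/17⌋ = 1
lr = 0.2·0.8^1 = 0.2·0.8 = 0.16

0.16


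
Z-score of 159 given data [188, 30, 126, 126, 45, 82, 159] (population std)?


μ = 108, σ = 53.955
z = (159 - 108)/53.955 = 0.9452

0.9452


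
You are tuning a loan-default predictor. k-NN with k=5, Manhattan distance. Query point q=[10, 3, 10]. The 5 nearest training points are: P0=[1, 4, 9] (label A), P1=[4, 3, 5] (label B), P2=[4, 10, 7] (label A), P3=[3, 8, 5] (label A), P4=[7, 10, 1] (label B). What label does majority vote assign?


d(q,P0) = 11  (label A)
d(q,P1) = 11  (label B)
d(q,P2) = 16  (label A)
d(q,P3) = 17  (label A)
d(q,P4) = 19  (label B)
Votes: A=3, B=2
Majority → A

A


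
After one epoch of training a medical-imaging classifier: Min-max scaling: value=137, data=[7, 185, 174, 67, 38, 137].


min=7, max=185
(137-7)/(185-7) = 130/178 = 0.7303

0.7303


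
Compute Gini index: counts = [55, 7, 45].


Probabilities: [55/107, 7/107, 45/107] ≈ [0.514, 0.0654, 0.4206]
Σpᵢ² = (3025 + 49 + 2025)/107² = 5099/11449
Gini = 1 - Σpᵢ² = 1 - 5099/11449 = 0.5546

0.5546


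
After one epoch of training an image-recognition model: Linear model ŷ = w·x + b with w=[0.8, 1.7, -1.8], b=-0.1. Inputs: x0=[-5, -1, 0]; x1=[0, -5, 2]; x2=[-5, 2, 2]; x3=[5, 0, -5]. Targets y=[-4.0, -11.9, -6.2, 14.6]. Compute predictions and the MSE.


ŷ0 = (0.8)·(-5) + (1.7)·(-1) + (-1.8)·(0) - 0.1 = -5.8
ŷ1 = (0.8)·(0) + (1.7)·(-5) + (-1.8)·(2) - 0.1 = -12.2
ŷ2 = (0.8)·(-5) + (1.7)·(2) + (-1.8)·(2) - 0.1 = -4.3
ŷ3 = (0.8)·(5) + (1.7)·(0) + (-1.8)·(-5) - 0.1 = 12.9
errors² = [3.24, 0.09, 3.61, 2.89]
MSE = 9.8300/4 = 2.4575

2.4575


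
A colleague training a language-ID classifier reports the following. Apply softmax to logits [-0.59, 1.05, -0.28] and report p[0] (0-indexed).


Exponentials: e^-0.59=0.5543, e^1.05=2.8577, e^-0.28=0.7558
Sum = 4.1678
Softmax = [0.133, 0.6857, 0.1813]
p[0] = 0.5543/4.1678 = 0.133

0.133


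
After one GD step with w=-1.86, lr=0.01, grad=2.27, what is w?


w_new = w - α·∇
= -1.86 - 0.01·2.27
= -1.86 - 0.0227
= -1.8827

-1.8827


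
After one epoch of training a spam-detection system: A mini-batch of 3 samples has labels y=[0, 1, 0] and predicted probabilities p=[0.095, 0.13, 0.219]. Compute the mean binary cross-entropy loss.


L[0] = -ln(1-0.095) = -ln(0.905) = 0.0998
L[1] = -ln(0.13) = 2.0402
L[2] = -ln(1-0.219) = -ln(0.781) = 0.2472
mean = (0.0998 + 2.0402 + 0.2472)/3 = 0.7957

0.7957


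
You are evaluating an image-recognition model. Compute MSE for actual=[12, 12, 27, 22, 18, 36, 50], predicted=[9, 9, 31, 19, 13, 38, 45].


Squared errors: (12-9)²=9, (12-9)²=9, (27-31)²=16, (22-19)²=9, (18-13)²=25, (36-38)²=4, (50-45)²=25
Sum = 97
MSE = 97/7 = 97/7

97/7


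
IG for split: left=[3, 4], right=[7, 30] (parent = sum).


Parent = [10, 34], H_parent = 0.7732
H_left = 0.9852 (n=7), H_right = 0.6998 (n=37)
H_children = (7/44)·0.9852 + (37/44)·0.6998 = 0.7452
IG = 0.7732 - 0.7452 = 0.028

0.028


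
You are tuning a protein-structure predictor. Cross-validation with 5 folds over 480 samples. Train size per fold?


Fold size = 480/5 = 96
Training per fold = 480 - 96 = 384

384


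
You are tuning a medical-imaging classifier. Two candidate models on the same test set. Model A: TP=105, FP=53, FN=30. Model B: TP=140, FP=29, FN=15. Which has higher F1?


Model A: P=105/158=0.6646, R=105/135=0.7778, F1=2PR/(P+R)=2TP/(2TP+FP+FN)=210/293=0.7167
Model B: P=140/169=0.8284, R=140/155=0.9032, F1=2PR/(P+R)=2TP/(2TP+FP+FN)=280/324=0.8642
0.7167 < 0.8642 → Model B

Model B


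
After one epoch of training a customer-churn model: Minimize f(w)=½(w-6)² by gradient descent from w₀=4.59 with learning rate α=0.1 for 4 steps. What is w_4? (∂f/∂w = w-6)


step 1: grad = 4.59-6 = -1.41; w = 4.59 - 0.1·(-1.41) = 4.731
step 2: grad = 4.731-6 = -1.269; w = 4.731 - 0.1·(-1.269) = 4.8579
step 3: grad = 4.8579-6 = -1.1421; w = 4.8579 - 0.1·(-1.1421) = 4.97211
step 4: grad = 4.97211-6 = -1.02789; w = 4.97211 - 0.1·(-1.02789) = 5.074899

5.074899


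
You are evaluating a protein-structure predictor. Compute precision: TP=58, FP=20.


Precision = TP/(TP+FP)
= 58/(58+20)
= 58/78 = 74.36%

74.36%


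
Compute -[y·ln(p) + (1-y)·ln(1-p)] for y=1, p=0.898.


BCE = -[y·ln(p) + (1-y)·ln(1-p)]
= -1·ln(0.898) - 0
= -ln(0.898) = 0.1076

0.1076


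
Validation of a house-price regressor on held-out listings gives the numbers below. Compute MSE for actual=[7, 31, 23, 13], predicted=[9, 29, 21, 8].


Squared errors: (7-9)²=4, (31-29)²=4, (23-21)²=4, (13-8)²=25
Sum = 37
MSE = 37/4 = 37/4

37/4


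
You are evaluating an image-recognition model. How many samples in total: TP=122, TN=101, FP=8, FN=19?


Total = TP + TN + FP + FN
= 122 + 101 + 8 + 19
= 250
(Predicted positive: 130, predicted negative: 120)

250


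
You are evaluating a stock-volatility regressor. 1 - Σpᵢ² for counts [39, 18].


Probabilities: [39/57, 18/57] ≈ [0.6842, 0.3158]
Σpᵢ² = (1521 + 324)/57² = 1845/3249
Gini = 1 - Σpᵢ² = 1 - 1845/3249 = 0.4321

0.4321


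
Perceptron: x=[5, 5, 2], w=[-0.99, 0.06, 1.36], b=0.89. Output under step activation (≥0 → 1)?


z = (5)·(-0.99) + (5)·(0.06) + (2)·(1.36) + 0.89
  = -1.04
step(z) = 0 (z<0)

0


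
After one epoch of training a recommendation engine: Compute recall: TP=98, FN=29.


Recall = TP/(TP+FN)
= 98/(98+29)
= 98/127 = 77.17%

77.17%


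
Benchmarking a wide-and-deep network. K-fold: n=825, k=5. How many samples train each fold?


Fold size = 825/5 = 165
Training per fold = 825 - 165 = 660

660


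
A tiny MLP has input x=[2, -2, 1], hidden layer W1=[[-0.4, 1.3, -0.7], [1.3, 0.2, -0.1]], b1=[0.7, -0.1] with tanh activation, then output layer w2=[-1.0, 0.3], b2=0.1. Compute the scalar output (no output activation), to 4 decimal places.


z1[0] = (-0.4)·(2) + (1.3)·(-2) + (-0.7)·(1) + 0.7 = -3.4
z1[1] = (1.3)·(2) + (0.2)·(-2) + (-0.1)·(1) - 0.1 = 2.0
h = tanh(z1) = [-0.9978, 0.964]
output = (-1.0)·(-0.9978) + (0.3)·(0.964) + 0.1 = 1.387

1.387


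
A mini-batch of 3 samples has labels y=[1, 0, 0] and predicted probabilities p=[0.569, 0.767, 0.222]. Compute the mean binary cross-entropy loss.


L[0] = -ln(0.569) = 0.5639
L[1] = -ln(1-0.767) = -ln(0.233) = 1.4567
L[2] = -ln(1-0.222) = -ln(0.778) = 0.251
mean = (0.5639 + 1.4567 + 0.251)/3 = 0.7572

0.7572


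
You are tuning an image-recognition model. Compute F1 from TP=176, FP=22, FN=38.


Precision = 176/198 = 0.8889
Recall = 176/214 = 0.8224
F1 = 2·P·R/(P+R) = 2·TP/(2·TP+FP+FN) = 352/(352+22+38) = 352/412 = 0.8544

0.8544


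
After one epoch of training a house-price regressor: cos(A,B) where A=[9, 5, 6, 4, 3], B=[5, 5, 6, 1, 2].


A·B = 9·5 + 5·5 + 6·6 + 4·1 + 3·2 = 116
‖A‖ = √167 = 12.9228, ‖B‖ = √91 = 9.5394
cos = 116/(√167·√91) = 116/√15197 = 0.941

0.941


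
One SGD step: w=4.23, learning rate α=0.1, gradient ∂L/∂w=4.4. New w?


w_new = w - α·∇
= 4.23 - 0.1·4.4
= 4.23 - 0.44
= 3.79

3.79


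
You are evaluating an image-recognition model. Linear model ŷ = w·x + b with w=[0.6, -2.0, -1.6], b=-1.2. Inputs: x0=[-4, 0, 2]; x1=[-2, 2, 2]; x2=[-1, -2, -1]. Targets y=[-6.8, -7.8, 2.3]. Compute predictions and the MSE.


ŷ0 = (0.6)·(-4) + (-2.0)·(0) + (-1.6)·(2) - 1.2 = -6.8
ŷ1 = (0.6)·(-2) + (-2.0)·(2) + (-1.6)·(2) - 1.2 = -9.6
ŷ2 = (0.6)·(-1) + (-2.0)·(-2) + (-1.6)·(-1) - 1.2 = 3.8
errors² = [0.0, 3.24, 2.25]
MSE = 5.4900/3 = 1.83

1.83


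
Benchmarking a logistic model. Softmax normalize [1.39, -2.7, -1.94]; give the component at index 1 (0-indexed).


Exponentials: e^1.39=4.0149, e^-2.7=0.0672, e^-1.94=0.1437
Sum = 4.2258
Softmax = [0.9501, 0.0159, 0.034]
p[1] = 0.0672/4.2258 = 0.0159

0.0159


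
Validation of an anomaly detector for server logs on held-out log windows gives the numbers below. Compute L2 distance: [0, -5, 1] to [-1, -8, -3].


d = √((0+ 1)² + (-5+ 8)² + (1+ 3)²)
  = √(1 + 9 + 16)
  = √26 = 5.099

5.099


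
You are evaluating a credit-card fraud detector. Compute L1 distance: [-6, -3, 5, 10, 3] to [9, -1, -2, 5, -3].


d = |-6-9| + |-3+ 1| + |5+ 2| + |10-5| + |3+ 3|
  = 15 + 2 + 7 + 5 + 6
  = 35

35


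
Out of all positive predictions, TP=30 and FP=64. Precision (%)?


Precision = TP/(TP+FP)
= 30/(30+64)
= 30/94 = 31.91%

31.91%


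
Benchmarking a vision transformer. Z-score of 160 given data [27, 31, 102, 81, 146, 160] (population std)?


μ = 91.1667, σ = 51.158
z = (160 - 91.1667)/51.158 = 1.3455

1.3455


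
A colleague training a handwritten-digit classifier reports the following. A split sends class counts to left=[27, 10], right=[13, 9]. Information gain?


Parent = [40, 19], H_parent = 0.9066
H_left = 0.8419 (n=37), H_right = 0.976 (n=22)
H_children = (37/59)·0.8419 + (22/59)·0.976 = 0.8919
IG = 0.9066 - 0.8919 = 0.0147

0.0147


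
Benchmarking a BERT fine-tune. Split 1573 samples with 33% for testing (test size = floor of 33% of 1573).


Test = ⌊1573·33/100⌋ = 519
Train = 1573 - 519 = 1054

Train: 1054, Test: 519


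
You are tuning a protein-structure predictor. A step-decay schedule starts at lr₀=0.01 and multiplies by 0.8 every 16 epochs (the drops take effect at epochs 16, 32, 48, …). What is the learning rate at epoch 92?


n_drops = ⌊92/16⌋ = 5
lr = 0.01·0.8^5 = 0.01·0.32768 = 0.0032768

0.0032768


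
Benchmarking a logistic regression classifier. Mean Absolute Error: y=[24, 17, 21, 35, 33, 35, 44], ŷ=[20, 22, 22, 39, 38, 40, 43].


Absolute errors: |24-20|=4, |17-22|=5, |21-22|=1, |35-39|=4, |33-38|=5, |35-40|=5, |44-43|=1
Sum = 25
MAE = 25/7 = 25/7

25/7


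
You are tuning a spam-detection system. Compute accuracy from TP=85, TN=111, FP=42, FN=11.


Accuracy = (TP+TN)/(TP+TN+FP+FN)
= (85+111)/(249)
= 196/249 = 78.71%

78.71%


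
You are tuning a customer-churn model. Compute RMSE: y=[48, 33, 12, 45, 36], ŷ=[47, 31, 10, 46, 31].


MSE = 35/5 = 7
RMSE = √(35/5) = 2.6458

2.6458


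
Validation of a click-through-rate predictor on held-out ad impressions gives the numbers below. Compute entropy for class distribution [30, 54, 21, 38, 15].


Probabilities: [30/158, 54/158, 21/158, 38/158, 15/158] ≈ [0.1899, 0.3418, 0.1329, 0.2405, 0.0949]
H = -((30/158)·log₂(30/158) + (54/158)·log₂(54/158) + (21/158)·log₂(21/158) + (38/158)·log₂(38/158) + (15/158)·log₂(15/158))
  = 2.1884 bits

2.1884 bits


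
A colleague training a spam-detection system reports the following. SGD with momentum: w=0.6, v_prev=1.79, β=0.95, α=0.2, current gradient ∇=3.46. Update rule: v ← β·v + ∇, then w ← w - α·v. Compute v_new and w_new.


v_new = 0.95·1.79 + 3.46 = 1.7005 + 3.46 = 5.1605
w_new = 0.6 - 0.2·5.1605 = 0.6 - 1.0321 = -0.4321

v_new=5.1605, w_new=-0.4321


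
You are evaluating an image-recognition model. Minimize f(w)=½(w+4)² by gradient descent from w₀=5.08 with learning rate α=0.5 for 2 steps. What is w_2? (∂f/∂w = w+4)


step 1: grad = 5.08+4 = 9.08; w = 5.08 - 0.5·(9.08) = 0.54
step 2: grad = 0.54+4 = 4.54; w = 0.54 - 0.5·(4.54) = -1.73

-1.73


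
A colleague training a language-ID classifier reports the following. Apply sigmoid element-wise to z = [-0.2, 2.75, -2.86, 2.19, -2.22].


σ(-0.2) = 1/(1+e^0.2) = 0.4502
σ(2.75) = 1/(1+e^-2.75) = 0.9399
σ(-2.86) = 1/(1+e^2.86) = 0.0542
σ(2.19) = 1/(1+e^-2.19) = 0.8993
σ(-2.22) = 1/(1+e^2.22) = 0.098
result = [0.4502, 0.9399, 0.0542, 0.8993, 0.098]

[0.4502, 0.9399, 0.0542, 0.8993, 0.098]


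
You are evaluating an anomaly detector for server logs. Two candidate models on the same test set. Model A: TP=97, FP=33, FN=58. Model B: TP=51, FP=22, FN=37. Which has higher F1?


Model A: P=97/130=0.7462, R=97/155=0.6258, F1=2PR/(P+R)=2TP/(2TP+FP+FN)=194/285=0.6807
Model B: P=51/73=0.6986, R=51/88=0.5795, F1=2PR/(P+R)=2TP/(2TP+FP+FN)=102/161=0.6335
0.6807 > 0.6335 → Model A

Model A


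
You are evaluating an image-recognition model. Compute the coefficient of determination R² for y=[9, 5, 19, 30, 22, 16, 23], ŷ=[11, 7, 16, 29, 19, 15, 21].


ȳ = 17.7143
SS_res = Σ(y-ŷ)² = 32
SS_tot = Σ(y-ȳ)² = 439.43
R² = 1 - SS_res/SS_tot = 1 - 0.0728 = 0.9272

0.9272


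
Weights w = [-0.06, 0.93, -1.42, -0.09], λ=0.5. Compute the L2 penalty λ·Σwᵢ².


‖w‖₂² = (-0.06)² + (0.93)² + (-1.42)² + (-0.09)²
     = 0.0036 + 0.8649 + 2.0164 + 0.0081
     = 2.893
λ·‖w‖₂² = 0.5·2.893 = 1.4465

1.4465


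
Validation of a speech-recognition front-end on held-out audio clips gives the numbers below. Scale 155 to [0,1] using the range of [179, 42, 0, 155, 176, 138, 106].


min=0, max=179
(155-0)/(179-0) = 155/179 = 0.8659

0.8659


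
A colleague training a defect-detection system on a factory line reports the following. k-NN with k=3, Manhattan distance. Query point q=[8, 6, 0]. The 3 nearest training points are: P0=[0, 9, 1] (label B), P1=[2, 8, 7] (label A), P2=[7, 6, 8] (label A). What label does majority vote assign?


d(q,P0) = 12  (label B)
d(q,P1) = 15  (label A)
d(q,P2) = 9  (label A)
Votes: A=2, B=1
Majority → A

A


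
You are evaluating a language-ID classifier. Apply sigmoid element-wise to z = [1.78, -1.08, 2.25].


σ(1.78) = 1/(1+e^-1.78) = 0.8557
σ(-1.08) = 1/(1+e^1.08) = 0.2535
σ(2.25) = 1/(1+e^-2.25) = 0.9047
result = [0.8557, 0.2535, 0.9047]

[0.8557, 0.2535, 0.9047]


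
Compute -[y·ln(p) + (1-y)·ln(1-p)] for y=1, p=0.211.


BCE = -[y·ln(p) + (1-y)·ln(1-p)]
= -1·ln(0.211) - 0
= -ln(0.211) = 1.5559

1.5559


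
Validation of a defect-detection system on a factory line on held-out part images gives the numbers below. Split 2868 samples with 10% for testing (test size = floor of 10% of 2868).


Test = ⌊2868·10/100⌋ = 286
Train = 2868 - 286 = 2582

Train: 2582, Test: 286


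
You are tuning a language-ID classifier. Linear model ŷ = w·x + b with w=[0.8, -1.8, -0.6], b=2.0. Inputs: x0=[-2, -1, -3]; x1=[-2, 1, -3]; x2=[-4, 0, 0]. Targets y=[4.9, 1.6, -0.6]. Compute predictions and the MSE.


ŷ0 = (0.8)·(-2) + (-1.8)·(-1) + (-0.6)·(-3) + 2.0 = 4.0
ŷ1 = (0.8)·(-2) + (-1.8)·(1) + (-0.6)·(-3) + 2.0 = 0.4
ŷ2 = (0.8)·(-4) + (-1.8)·(0) + (-0.6)·(0) + 2.0 = -1.2
errors² = [0.81, 1.44, 0.36]
MSE = 2.6100/3 = 0.87

0.87


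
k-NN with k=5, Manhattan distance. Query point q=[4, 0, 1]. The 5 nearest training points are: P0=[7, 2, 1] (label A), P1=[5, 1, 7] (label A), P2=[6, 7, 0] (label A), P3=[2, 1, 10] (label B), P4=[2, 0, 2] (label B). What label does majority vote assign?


d(q,P0) = 5  (label A)
d(q,P1) = 8  (label A)
d(q,P2) = 10  (label A)
d(q,P3) = 12  (label B)
d(q,P4) = 3  (label B)
Votes: A=3, B=2
Majority → A

A


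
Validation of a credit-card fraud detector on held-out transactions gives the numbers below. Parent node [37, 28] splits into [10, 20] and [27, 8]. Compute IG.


Parent = [37, 28], H_parent = 0.9861
H_left = 0.9183 (n=30), H_right = 0.7755 (n=35)
H_children = (30/65)·0.9183 + (35/65)·0.7755 = 0.8414
IG = 0.9861 - 0.8414 = 0.1447

0.1447


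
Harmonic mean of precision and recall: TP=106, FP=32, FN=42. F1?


Precision = 106/138 = 0.7681
Recall = 106/148 = 0.7162
F1 = 2·P·R/(P+R) = 2·TP/(2·TP+FP+FN) = 212/(212+32+42) = 212/286 = 0.7413

0.7413


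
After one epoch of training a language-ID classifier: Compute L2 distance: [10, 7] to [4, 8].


d = √((10-4)² + (7-8)²)
  = √(36 + 1)
  = √37 = 6.0828

6.0828


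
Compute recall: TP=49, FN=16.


Recall = TP/(TP+FN)
= 49/(49+16)
= 49/65 = 75.38%

75.38%


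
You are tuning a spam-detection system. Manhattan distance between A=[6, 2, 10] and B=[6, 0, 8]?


d = |6-6| + |2-0| + |10-8|
  = 0 + 2 + 2
  = 4

4


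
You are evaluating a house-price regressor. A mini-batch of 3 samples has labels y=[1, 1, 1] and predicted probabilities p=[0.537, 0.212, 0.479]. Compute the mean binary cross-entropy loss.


L[0] = -ln(0.537) = 0.6218
L[1] = -ln(0.212) = 1.5512
L[2] = -ln(0.479) = 0.7361
mean = (0.6218 + 1.5512 + 0.7361)/3 = 0.9697

0.9697


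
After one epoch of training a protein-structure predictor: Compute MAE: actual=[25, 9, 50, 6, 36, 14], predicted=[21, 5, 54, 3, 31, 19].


Absolute errors: |25-21|=4, |9-5|=4, |50-54|=4, |6-3|=3, |36-31|=5, |14-19|=5
Sum = 25
MAE = 25/6 = 25/6

25/6


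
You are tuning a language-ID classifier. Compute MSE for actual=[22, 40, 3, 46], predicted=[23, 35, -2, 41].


Squared errors: (22-23)²=1, (40-35)²=25, (3+ 2)²=25, (46-41)²=25
Sum = 76
MSE = 76/4 = 19

19


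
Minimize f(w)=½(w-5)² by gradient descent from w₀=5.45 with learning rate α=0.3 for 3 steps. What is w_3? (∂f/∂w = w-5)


step 1: grad = 5.45-5 = 0.45; w = 5.45 - 0.3·(0.45) = 5.315
step 2: grad = 5.315-5 = 0.315; w = 5.315 - 0.3·(0.315) = 5.2205
step 3: grad = 5.2205-5 = 0.2205; w = 5.2205 - 0.3·(0.2205) = 5.15435

5.15435


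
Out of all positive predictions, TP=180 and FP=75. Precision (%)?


Precision = TP/(TP+FP)
= 180/(180+75)
= 180/255 = 70.59%

70.59%


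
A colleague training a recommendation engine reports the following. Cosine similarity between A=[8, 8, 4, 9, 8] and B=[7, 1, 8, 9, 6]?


A·B = 8·7 + 8·1 + 4·8 + 9·9 + 8·6 = 225
‖A‖ = √289 = 17, ‖B‖ = √231 = 15.1987
cos = 225/(√289·√231) = 225/√66759 = 0.8708

0.8708


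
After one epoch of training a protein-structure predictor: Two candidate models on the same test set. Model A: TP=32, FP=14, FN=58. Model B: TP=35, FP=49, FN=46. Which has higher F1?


Model A: P=32/46=0.6957, R=32/90=0.3556, F1=2PR/(P+R)=2TP/(2TP+FP+FN)=64/136=0.4706
Model B: P=35/84=0.4167, R=35/81=0.4321, F1=2PR/(P+R)=2TP/(2TP+FP+FN)=70/165=0.4242
0.4706 > 0.4242 → Model A

Model A


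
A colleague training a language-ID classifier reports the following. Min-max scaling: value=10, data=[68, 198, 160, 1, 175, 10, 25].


min=1, max=198
(10-1)/(198-1) = 9/197 = 0.0457

0.0457


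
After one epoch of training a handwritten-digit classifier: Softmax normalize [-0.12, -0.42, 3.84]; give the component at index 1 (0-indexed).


Exponentials: e^-0.12=0.8869, e^-0.42=0.657, e^3.84=46.5255
Sum = 48.0694
Softmax = [0.0185, 0.0137, 0.9679]
p[1] = 0.657/48.0694 = 0.0137

0.0137


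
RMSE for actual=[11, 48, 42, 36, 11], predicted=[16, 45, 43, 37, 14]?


MSE = 45/5 = 9
RMSE = √(45/5) = 3.0

3.0


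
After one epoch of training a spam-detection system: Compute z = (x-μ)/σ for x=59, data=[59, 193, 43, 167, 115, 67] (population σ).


μ = 107.3333, σ = 56.3609
z = (59 - 107.3333)/56.3609 = -0.8576

-0.8576


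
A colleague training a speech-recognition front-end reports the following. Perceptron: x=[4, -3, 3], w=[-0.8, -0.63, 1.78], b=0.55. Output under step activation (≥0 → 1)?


z = (4)·(-0.8) + (-3)·(-0.63) + (3)·(1.78) + 0.55
  = 4.58
step(z) = 1 (z≥0)

1


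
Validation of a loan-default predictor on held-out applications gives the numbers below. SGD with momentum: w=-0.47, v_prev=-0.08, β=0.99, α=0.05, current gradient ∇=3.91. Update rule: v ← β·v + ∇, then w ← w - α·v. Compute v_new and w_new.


v_new = 0.99·-0.08 + 3.91 = -0.0792 + 3.91 = 3.8308
w_new = -0.47 - 0.05·3.8308 = -0.47 - 0.19154 = -0.66154

v_new=3.8308, w_new=-0.66154


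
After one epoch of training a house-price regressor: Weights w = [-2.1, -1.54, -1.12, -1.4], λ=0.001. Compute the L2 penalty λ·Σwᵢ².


‖w‖₂² = (-2.1)² + (-1.54)² + (-1.12)² + (-1.4)²
     = 4.41 + 2.3716 + 1.2544 + 1.96
     = 9.996
λ·‖w‖₂² = 0.001·9.996 = 0.009996

0.009996


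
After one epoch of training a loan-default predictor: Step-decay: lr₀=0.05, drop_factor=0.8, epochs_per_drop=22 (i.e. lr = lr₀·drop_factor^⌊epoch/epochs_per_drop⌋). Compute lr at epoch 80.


n_drops = ⌊80/22⌋ = 3
lr = 0.05·0.8^3 = 0.05·0.512 = 0.0256

0.0256


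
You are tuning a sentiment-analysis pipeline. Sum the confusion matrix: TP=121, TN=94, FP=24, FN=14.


Total = TP + TN + FP + FN
= 121 + 94 + 24 + 14
= 253
(Predicted positive: 145, predicted negative: 108)

253


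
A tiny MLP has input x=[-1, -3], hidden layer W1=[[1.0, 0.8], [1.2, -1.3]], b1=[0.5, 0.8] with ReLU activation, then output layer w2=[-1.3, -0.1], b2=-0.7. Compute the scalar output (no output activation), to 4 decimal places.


z1[0] = (1.0)·(-1) + (0.8)·(-3) + 0.5 = -2.9
z1[1] = (1.2)·(-1) + (-1.3)·(-3) + 0.8 = 3.5
h = ReLU(z1) = [0.0, 3.5]
output = (-1.3)·(0.0) + (-0.1)·(3.5) - 0.7 = -1.05

-1.05


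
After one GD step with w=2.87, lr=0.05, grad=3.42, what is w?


w_new = w - α·∇
= 2.87 - 0.05·3.42
= 2.87 - 0.171
= 2.699

2.699


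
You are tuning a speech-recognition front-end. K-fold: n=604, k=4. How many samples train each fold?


Fold size = 604/4 = 151
Training per fold = 604 - 151 = 453

453


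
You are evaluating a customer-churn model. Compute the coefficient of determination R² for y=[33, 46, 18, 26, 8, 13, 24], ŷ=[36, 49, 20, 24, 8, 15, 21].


ȳ = 24
SS_res = Σ(y-ŷ)² = 39
SS_tot = Σ(y-ȳ)² = 982
R² = 1 - SS_res/SS_tot = 1 - 0.0397 = 0.9603

0.9603


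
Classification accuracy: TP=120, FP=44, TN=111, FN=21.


Accuracy = (TP+TN)/(TP+TN+FP+FN)
= (120+111)/(296)
= 231/296 = 78.04%

78.04%


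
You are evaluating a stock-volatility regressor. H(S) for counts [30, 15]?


Probabilities: [30/45, 15/45] ≈ [0.6667, 0.3333]
H = -((30/45)·log₂(30/45) + (15/45)·log₂(15/45))
  = 0.9183 bits

0.9183 bits


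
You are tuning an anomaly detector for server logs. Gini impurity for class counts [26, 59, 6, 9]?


Probabilities: [26/100, 59/100, 6/100, 9/100] ≈ [0.26, 0.59, 0.06, 0.09]
Σpᵢ² = (676 + 3481 + 36 + 81)/100² = 4274/10000
Gini = 1 - Σpᵢ² = 1 - 4274/10000 = 0.5726

0.5726


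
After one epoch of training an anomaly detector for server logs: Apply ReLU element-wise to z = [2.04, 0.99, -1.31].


ReLU(2.04) = max(0, 2.04) = 2.04
ReLU(0.99) = max(0, 0.99) = 0.99
ReLU(-1.31) = max(0, -1.31) = 0.0
result = [2.04, 0.99, 0.0]

[2.04, 0.99, 0.0]


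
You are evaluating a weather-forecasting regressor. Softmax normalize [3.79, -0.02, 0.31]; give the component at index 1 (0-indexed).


Exponentials: e^3.79=44.2564, e^-0.02=0.9802, e^0.31=1.3634
Sum = 46.6
Softmax = [0.9497, 0.021, 0.0293]
p[1] = 0.9802/46.6 = 0.021

0.021


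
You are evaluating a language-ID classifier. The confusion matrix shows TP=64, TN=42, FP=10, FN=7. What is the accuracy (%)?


Accuracy = (TP+TN)/(TP+TN+FP+FN)
= (64+42)/(123)
= 106/123 = 86.18%

86.18%


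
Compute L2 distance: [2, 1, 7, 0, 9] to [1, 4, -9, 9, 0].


d = √((2-1)² + (1-4)² + (7+ 9)² + (0-9)² + (9-0)²)
  = √(1 + 9 + 256 + 81 + 81)
  = √428 = 20.6882

20.6882


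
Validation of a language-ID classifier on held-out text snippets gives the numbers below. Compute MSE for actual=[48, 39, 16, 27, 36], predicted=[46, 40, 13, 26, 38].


Squared errors: (48-46)²=4, (39-40)²=1, (16-13)²=9, (27-26)²=1, (36-38)²=4
Sum = 19
MSE = 19/5 = 19/5

19/5


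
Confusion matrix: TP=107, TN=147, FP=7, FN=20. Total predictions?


Total = TP + TN + FP + FN
= 107 + 147 + 7 + 20
= 281
(Predicted positive: 114, predicted negative: 167)

281


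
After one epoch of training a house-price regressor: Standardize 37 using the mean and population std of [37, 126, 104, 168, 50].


μ = 97, σ = 48.4562
z = (37 - 97)/48.4562 = -1.2382

-1.2382


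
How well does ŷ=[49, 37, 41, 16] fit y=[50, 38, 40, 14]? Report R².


ȳ = 35.5
SS_res = Σ(y-ŷ)² = 7
SS_tot = Σ(y-ȳ)² = 699
R² = 1 - SS_res/SS_tot = 1 - 0.01 = 0.99

0.99


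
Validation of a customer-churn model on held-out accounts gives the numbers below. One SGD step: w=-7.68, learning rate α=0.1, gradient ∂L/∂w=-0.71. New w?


w_new = w - α·∇
= -7.68 - 0.1·-0.71
= -7.68 + 0.071
= -7.609

-7.609


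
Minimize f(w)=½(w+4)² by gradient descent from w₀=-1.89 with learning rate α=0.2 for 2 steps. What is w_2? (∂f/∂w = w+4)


step 1: grad = -1.89+4 = 2.11; w = -1.89 - 0.2·(2.11) = -2.312
step 2: grad = -2.312+4 = 1.688; w = -2.312 - 0.2·(1.688) = -2.6496

-2.6496


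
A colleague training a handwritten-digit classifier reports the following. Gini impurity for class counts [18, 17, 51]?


Probabilities: [18/86, 17/86, 51/86] ≈ [0.2093, 0.1977, 0.593]
Σpᵢ² = (324 + 289 + 2601)/86² = 3214/7396
Gini = 1 - Σpᵢ² = 1 - 3214/7396 = 0.5654

0.5654


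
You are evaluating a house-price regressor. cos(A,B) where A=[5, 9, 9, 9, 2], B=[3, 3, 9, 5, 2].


A·B = 5·3 + 9·3 + 9·9 + 9·5 + 2·2 = 172
‖A‖ = √272 = 16.4924, ‖B‖ = √128 = 11.3137
cos = 172/(√272·√128) = 172/√34816 = 0.9218

0.9218
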